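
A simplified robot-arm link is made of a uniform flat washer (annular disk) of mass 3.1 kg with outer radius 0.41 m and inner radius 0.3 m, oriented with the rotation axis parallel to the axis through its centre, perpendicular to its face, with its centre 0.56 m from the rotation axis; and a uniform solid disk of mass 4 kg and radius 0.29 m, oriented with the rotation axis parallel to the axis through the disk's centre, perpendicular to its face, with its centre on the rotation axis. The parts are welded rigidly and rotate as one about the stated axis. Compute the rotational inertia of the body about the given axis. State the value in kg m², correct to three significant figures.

1.54

Annular disk: I_cm = (1/2)M(R²+r²) = (1/2)(3.1)[(0.41)² + (0.3)²] = 0.40005 kg m²; centre at d = 0.56 m, so I = I_cm + Md² gives I = 0.40005 + (3.1)(0.56)² = 1.3722 kg m².
Solid disk: I_cm = (1/2)MR² = (1/2)(4)(0.29)² = 0.1682 kg m²; axis through the centre, so I = 0.1682 kg m².
Total I = 1.3722 + 0.1682 = 1.5404 kg m².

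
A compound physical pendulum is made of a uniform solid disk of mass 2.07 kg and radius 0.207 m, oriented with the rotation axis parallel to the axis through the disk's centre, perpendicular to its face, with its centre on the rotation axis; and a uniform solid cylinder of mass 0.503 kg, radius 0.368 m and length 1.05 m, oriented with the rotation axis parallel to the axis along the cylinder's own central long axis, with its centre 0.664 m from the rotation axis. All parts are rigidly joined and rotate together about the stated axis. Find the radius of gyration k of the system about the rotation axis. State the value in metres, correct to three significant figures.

Solid disk: I_cm = (1/2)MR² = (1/2)(2.07)(0.207)² = 0.044349 kg·m²; axis through the centre, so I = 0.044349 kg·m².
Solid cylinder: I_cm = (1/2)MR² = (1/2)(0.503)(0.368)² = 0.034059 kg·m²; centre at d = 0.664 m, so I = I_cm + Md² gives I = 0.034059 + (0.503)(0.664)² = 0.25583 kg·m².
Total I = 0.30018 kg·m²; total mass M = 2.573 kg.
k = √(I/M) = √(0.30018/2.573) = 0.34156 m.

0.342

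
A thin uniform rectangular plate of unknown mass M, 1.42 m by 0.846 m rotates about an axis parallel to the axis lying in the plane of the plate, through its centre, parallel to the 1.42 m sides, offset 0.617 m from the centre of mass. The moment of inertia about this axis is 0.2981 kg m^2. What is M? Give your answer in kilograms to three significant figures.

I = I_cm + Md² = (1/12)Mb² + Md² = M·[0.0833333·(0.846)² + (0.617)²] = M·0.44033.
So M = 0.2981 / 0.44033 = 0.67699 kg.

0.677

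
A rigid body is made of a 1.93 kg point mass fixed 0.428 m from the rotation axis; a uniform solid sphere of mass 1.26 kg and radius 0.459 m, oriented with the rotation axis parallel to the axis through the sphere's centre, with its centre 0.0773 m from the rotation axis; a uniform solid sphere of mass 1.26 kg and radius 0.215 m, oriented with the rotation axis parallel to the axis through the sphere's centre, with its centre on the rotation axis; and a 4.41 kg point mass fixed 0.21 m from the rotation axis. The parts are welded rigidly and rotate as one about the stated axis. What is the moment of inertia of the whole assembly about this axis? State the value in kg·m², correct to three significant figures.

Point mass: I_cm = 0; centre at d = 0.428 m, so the parallel axis theorem gives I = 0 + (1.93)(0.428)² = 0.35355 kg·m².
Solid sphere: I_cm = (2/5)MR² = (2/5)(1.26)(0.459)² = 0.10618 kg·m²; centre at d = 0.0773 m, so the parallel axis theorem gives I = 0.10618 + (1.26)(0.0773)² = 0.11371 kg·m².
Solid sphere: I_cm = (2/5)MR² = (2/5)(1.26)(0.215)² = 0.023297 kg·m²; axis through the centre, so I = 0.023297 kg·m².
Point mass: I_cm = 0; centre at d = 0.21 m, so the parallel axis theorem gives I = 0 + (4.41)(0.21)² = 0.19448 kg·m².
Total I = 0.35355 + 0.11371 + 0.023297 + 0.19448 = 0.68504 kg·m².

0.685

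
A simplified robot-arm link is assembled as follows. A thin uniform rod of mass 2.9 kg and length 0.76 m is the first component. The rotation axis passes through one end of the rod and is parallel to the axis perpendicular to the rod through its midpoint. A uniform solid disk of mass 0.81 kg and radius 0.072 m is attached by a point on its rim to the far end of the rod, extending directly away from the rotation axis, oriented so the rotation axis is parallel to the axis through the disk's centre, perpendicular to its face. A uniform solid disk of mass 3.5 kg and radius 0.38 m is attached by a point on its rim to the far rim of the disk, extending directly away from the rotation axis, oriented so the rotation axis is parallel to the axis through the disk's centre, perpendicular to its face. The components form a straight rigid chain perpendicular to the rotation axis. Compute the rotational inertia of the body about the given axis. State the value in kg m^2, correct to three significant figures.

Thin rod: I_cm = (1/12)ML² = (1/12)(2.9)(0.76)² = 0.13959 kg m^2; centre at d = 0.38 m, so the parallel axis theorem gives I = 0.13959 + (2.9)(0.38)² = 0.55835 kg m^2.
Solid disk: I_cm = (1/2)MR² = (1/2)(0.81)(0.072)² = 0.0020995 kg m^2; centre at d = 0.38 + 0.38 + 0.072 = 0.832 m, so the parallel axis theorem gives I = 0.0020995 + (0.81)(0.832)² = 0.5628 kg m^2.
Solid disk: I_cm = (1/2)MR² = (1/2)(3.5)(0.38)² = 0.2527 kg m^2; centre at d = 0.38 + 0.38 + 0.072 + 0.072 + 0.38 = 1.284 m, so the parallel axis theorem gives I = 0.2527 + (3.5)(1.284)² = 6.023 kg m^2.
Total I = 0.55835 + 0.5628 + 6.023 = 7.1441 kg m^2.

7.14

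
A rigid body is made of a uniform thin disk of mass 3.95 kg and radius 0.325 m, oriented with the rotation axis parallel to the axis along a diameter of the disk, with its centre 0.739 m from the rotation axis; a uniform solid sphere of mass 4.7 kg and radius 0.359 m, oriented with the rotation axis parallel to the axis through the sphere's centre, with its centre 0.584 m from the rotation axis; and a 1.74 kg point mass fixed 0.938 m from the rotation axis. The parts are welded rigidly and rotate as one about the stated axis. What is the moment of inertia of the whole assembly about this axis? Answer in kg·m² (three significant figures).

Thin disk: I_cm = (1/4)MR² = (1/4)(3.95)(0.325)² = 0.1043 kg·m²; centre at d = 0.739 m, so I = I_cm + Md² gives I = 0.1043 + (3.95)(0.739)² = 2.2615 kg·m².
Solid sphere: I_cm = (2/5)MR² = (2/5)(4.7)(0.359)² = 0.2423 kg·m²; centre at d = 0.584 m, so I = I_cm + Md² gives I = 0.2423 + (4.7)(0.584)² = 1.8453 kg·m².
Point mass: I_cm = 0; centre at d = 0.938 m, so I = I_cm + Md² gives I = 0 + (1.74)(0.938)² = 1.5309 kg·m².
Total I = 2.2615 + 1.8453 + 1.5309 = 5.6377 kg·m².

5.64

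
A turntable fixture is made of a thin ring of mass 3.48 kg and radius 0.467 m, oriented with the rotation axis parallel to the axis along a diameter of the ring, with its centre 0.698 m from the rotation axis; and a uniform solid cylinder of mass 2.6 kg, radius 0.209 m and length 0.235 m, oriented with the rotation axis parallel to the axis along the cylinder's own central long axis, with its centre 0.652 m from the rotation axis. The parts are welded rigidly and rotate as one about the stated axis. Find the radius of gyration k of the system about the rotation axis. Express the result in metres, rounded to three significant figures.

0.730

Thin ring: I_cm = (1/2)MR² = (1/2)(3.48)(0.467)² = 0.37947 kg m²; centre at d = 0.698 m, so I = I_cm + Md² gives I = 0.37947 + (3.48)(0.698)² = 2.0749 kg m².
Solid cylinder: I_cm = (1/2)MR² = (1/2)(2.6)(0.209)² = 0.056785 kg m²; centre at d = 0.652 m, so I = I_cm + Md² gives I = 0.056785 + (2.6)(0.652)² = 1.1621 kg m².
Total I = 3.237 kg m²; total mass M = 6.08 kg.
k = √(I/M) = √(3.237/6.08) = 0.72966 m.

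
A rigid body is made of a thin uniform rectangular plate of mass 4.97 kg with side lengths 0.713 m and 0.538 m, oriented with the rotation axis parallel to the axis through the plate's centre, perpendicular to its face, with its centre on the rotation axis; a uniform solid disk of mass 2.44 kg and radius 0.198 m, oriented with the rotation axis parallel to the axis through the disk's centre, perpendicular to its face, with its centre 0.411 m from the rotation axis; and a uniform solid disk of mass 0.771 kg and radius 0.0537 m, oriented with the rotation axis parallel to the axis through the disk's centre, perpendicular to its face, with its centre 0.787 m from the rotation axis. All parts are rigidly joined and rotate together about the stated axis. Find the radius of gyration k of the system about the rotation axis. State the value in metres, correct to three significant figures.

Rectangular plate: I_cm = (1/12)M(a²+b²) = (1/12)(4.97)[(0.713)² + (0.538)²] = 0.33043 kg m²; axis through the centre, so I = 0.33043 kg m².
Solid disk: I_cm = (1/2)MR² = (1/2)(2.44)(0.198)² = 0.047829 kg m²; centre at d = 0.411 m, so I = I_cm + Md² gives I = 0.047829 + (2.44)(0.411)² = 0.46 kg m².
Solid disk: I_cm = (1/2)MR² = (1/2)(0.771)(0.0537)² = 0.0011117 kg m²; centre at d = 0.787 m, so I = I_cm + Md² gives I = 0.0011117 + (0.771)(0.787)² = 0.47865 kg m².
Total I = 1.2691 kg m²; total mass M = 8.181 kg.
k = √(I/M) = √(1.2691/8.181) = 0.39386 m.

0.394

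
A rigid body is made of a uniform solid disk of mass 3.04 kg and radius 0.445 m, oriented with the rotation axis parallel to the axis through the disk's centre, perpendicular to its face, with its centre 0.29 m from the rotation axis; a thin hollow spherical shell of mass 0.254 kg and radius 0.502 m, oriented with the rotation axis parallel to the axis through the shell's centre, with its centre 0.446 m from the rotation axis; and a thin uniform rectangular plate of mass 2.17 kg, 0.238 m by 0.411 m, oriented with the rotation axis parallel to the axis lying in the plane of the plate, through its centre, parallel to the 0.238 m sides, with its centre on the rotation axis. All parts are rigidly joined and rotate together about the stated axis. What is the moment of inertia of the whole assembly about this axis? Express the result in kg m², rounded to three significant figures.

Solid disk: I_cm = (1/2)MR² = (1/2)(3.04)(0.445)² = 0.301 kg m²; centre at d = 0.29 m, so I = I_cm + Md² gives I = 0.301 + (3.04)(0.29)² = 0.55666 kg m².
Spherical shell: I_cm = (2/3)MR² = (2/3)(0.254)(0.502)² = 0.042673 kg m²; centre at d = 0.446 m, so I = I_cm + Md² gives I = 0.042673 + (0.254)(0.446)² = 0.093197 kg m².
Rectangular plate: I_cm = (1/12)Mb² = (1/12)(2.17)(0.411)² = 0.030547 kg m²; axis through the centre, so I = 0.030547 kg m².
Total I = 0.55666 + 0.093197 + 0.030547 = 0.68041 kg m².

0.680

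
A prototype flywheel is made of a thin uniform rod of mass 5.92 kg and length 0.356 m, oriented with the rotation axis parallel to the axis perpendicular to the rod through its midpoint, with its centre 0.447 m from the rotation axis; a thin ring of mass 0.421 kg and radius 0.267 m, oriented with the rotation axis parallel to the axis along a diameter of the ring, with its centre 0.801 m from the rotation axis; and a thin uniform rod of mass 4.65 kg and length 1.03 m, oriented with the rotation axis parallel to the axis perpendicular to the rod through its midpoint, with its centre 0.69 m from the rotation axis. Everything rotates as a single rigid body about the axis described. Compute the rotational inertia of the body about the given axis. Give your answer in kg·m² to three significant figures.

4.16

Thin rod: I_cm = (1/12)ML² = (1/12)(5.92)(0.356)² = 0.062523 kg·m²; centre at d = 0.447 m, so the parallel axis theorem gives I = 0.062523 + (5.92)(0.447)² = 1.2454 kg·m².
Thin ring: I_cm = (1/2)MR² = (1/2)(0.421)(0.267)² = 0.015006 kg·m²; centre at d = 0.801 m, so the parallel axis theorem gives I = 0.015006 + (0.421)(0.801)² = 0.28512 kg·m².
Thin rod: I_cm = (1/12)ML² = (1/12)(4.65)(1.03)² = 0.4111 kg·m²; centre at d = 0.69 m, so the parallel axis theorem gives I = 0.4111 + (4.65)(0.69)² = 2.625 kg·m².
Total I = 1.2454 + 0.28512 + 2.625 = 4.1555 kg·m².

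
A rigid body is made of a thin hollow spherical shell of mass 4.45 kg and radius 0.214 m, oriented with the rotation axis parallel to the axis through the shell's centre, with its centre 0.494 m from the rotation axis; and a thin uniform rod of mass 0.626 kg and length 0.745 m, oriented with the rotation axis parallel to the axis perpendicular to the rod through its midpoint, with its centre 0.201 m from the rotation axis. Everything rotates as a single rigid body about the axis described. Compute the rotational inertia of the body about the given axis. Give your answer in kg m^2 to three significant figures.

Spherical shell: I_cm = (2/3)MR² = (2/3)(4.45)(0.214)² = 0.13586 kg m^2; centre at d = 0.494 m, so I = I_cm + Md² gives I = 0.13586 + (4.45)(0.494)² = 1.2218 kg m^2.
Thin rod: I_cm = (1/12)ML² = (1/12)(0.626)(0.745)² = 0.028954 kg m^2; centre at d = 0.201 m, so I = I_cm + Md² gives I = 0.028954 + (0.626)(0.201)² = 0.054245 kg m^2.
Total I = 1.2218 + 0.054245 = 1.2761 kg m^2.

1.28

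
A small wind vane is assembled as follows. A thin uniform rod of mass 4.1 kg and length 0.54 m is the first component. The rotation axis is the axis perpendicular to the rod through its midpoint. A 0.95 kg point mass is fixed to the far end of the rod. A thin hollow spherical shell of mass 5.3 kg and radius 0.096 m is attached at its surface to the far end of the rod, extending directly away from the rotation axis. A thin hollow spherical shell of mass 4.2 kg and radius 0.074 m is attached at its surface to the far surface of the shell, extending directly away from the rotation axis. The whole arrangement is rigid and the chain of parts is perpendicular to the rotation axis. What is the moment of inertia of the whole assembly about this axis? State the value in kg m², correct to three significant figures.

Thin rod: I_cm = (1/12)ML² = (1/12)(4.1)(0.54)² = 0.09963 kg m²; axis through the centre, so I = 0.09963 kg m².
Point mass: I_cm = 0; centre at d = 0.27 m, so I = I_cm + Md² gives I = 0 + (0.95)(0.27)² = 0.069255 kg m².
Spherical shell: I_cm = (2/3)MR² = (2/3)(5.3)(0.096)² = 0.032563 kg m²; centre at d = 0.27 + 0.096 = 0.366 m, so I = I_cm + Md² gives I = 0.032563 + (5.3)(0.366)² = 0.74253 kg m².
Spherical shell: I_cm = (2/3)MR² = (2/3)(4.2)(0.074)² = 0.015333 kg m²; centre at d = 0.27 + 0.096 + 0.096 + 0.074 = 0.536 m, so I = I_cm + Md² gives I = 0.015333 + (4.2)(0.536)² = 1.222 kg m².
Total I = 0.09963 + 0.069255 + 0.74253 + 1.222 = 2.1334 kg m².

2.13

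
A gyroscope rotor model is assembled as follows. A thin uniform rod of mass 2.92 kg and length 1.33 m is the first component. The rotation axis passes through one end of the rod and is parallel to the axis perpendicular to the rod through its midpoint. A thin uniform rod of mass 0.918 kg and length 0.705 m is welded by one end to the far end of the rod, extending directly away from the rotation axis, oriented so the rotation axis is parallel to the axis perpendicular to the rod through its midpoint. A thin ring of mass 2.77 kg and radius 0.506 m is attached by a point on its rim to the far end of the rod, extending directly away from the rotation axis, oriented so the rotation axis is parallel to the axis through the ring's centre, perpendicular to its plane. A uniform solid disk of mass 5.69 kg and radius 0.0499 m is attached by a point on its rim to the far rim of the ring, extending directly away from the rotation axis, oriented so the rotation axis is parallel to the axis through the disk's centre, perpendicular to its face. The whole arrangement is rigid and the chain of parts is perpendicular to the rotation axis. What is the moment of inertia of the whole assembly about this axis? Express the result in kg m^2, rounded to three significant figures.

Thin rod: I_cm = (1/12)ML² = (1/12)(2.92)(1.33)² = 0.43043 kg m^2; centre at d = 0.665 m, so I = I_cm + Md² gives I = 0.43043 + (2.92)(0.665)² = 1.7217 kg m^2.
Thin rod: I_cm = (1/12)ML² = (1/12)(0.918)(0.705)² = 0.038022 kg m^2; centre at d = 0.665 + 0.665 + 0.3525 = 1.6825 m, so I = I_cm + Md² gives I = 0.038022 + (0.918)(1.6825)² = 2.6367 kg m^2.
Thin ring: I_cm = MR² = (2.77)(0.506)² = 0.70922 kg m^2; centre at d = 0.665 + 0.665 + 0.3525 + 0.3525 + 0.506 = 2.541 m, so I = I_cm + Md² gives I = 0.70922 + (2.77)(2.541)² = 18.594 kg m^2.
Solid disk: I_cm = (1/2)MR² = (1/2)(5.69)(0.0499)² = 0.0070841 kg m^2; centre at d = 0.665 + 0.665 + 0.3525 + 0.3525 + 0.506 + 0.506 + 0.0499 = 3.0969 m, so I = I_cm + Md² gives I = 0.0070841 + (5.69)(3.0969)² = 54.579 kg m^2.
Total I = 1.7217 + 2.6367 + 18.594 + 54.579 = 77.531 kg m^2.

77.5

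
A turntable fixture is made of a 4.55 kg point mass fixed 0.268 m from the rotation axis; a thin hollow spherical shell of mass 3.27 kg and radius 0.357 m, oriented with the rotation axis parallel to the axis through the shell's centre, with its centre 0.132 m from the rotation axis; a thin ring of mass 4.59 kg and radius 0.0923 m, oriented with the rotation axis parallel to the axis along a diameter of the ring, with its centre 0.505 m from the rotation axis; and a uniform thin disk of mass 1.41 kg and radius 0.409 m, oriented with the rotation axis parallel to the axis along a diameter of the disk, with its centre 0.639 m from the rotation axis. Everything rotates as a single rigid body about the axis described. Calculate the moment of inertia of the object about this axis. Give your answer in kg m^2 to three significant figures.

2.49

Point mass: I_cm = 0; centre at d = 0.268 m, so I = I_cm + Md² gives I = 0 + (4.55)(0.268)² = 0.3268 kg m^2.
Spherical shell: I_cm = (2/3)MR² = (2/3)(3.27)(0.357)² = 0.27784 kg m^2; centre at d = 0.132 m, so I = I_cm + Md² gives I = 0.27784 + (3.27)(0.132)² = 0.33482 kg m^2.
Thin ring: I_cm = (1/2)MR² = (1/2)(4.59)(0.0923)² = 0.019552 kg m^2; centre at d = 0.505 m, so I = I_cm + Md² gives I = 0.019552 + (4.59)(0.505)² = 1.1901 kg m^2.
Thin disk: I_cm = (1/4)MR² = (1/4)(1.41)(0.409)² = 0.058967 kg m^2; centre at d = 0.639 m, so I = I_cm + Md² gives I = 0.058967 + (1.41)(0.639)² = 0.6347 kg m^2.
Total I = 0.3268 + 0.33482 + 1.1901 + 0.6347 = 2.4864 kg m^2.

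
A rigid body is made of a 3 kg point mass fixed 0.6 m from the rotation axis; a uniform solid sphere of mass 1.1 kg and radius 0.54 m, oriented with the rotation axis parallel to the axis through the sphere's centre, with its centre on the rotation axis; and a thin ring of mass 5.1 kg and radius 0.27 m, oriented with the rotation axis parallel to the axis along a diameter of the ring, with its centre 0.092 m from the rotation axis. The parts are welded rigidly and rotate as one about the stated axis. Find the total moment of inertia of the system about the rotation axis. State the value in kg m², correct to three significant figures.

Point mass: I_cm = 0; centre at d = 0.6 m, so the parallel axis theorem gives I = 0 + (3)(0.6)² = 1.08 kg m².
Solid sphere: I_cm = (2/5)MR² = (2/5)(1.1)(0.54)² = 0.1283 kg m²; axis through the centre, so I = 0.1283 kg m².
Thin ring: I_cm = (1/2)MR² = (1/2)(5.1)(0.27)² = 0.1859 kg m²; centre at d = 0.092 m, so the parallel axis theorem gives I = 0.1859 + (5.1)(0.092)² = 0.22906 kg m².
Total I = 1.08 + 0.1283 + 0.22906 = 1.4374 kg m².

1.44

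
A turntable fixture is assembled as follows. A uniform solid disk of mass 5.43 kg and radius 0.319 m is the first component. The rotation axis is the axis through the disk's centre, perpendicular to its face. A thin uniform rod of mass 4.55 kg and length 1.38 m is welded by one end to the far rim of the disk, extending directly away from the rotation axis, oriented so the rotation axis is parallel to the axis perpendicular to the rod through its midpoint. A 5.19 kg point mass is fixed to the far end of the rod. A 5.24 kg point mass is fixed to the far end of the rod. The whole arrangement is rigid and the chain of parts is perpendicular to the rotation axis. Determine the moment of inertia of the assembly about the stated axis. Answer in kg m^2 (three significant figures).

35.7

Solid disk: I_cm = (1/2)MR² = (1/2)(5.43)(0.319)² = 0.27628 kg m^2; axis through the centre, so I = 0.27628 kg m^2.
Thin rod: I_cm = (1/12)ML² = (1/12)(4.55)(1.38)² = 0.72208 kg m^2; centre at d = 0.319 + 0.69 = 1.009 m, so the parallel axis theorem gives I = 0.72208 + (4.55)(1.009)² = 5.3544 kg m^2.
Point mass: I_cm = 0; centre at d = 0.319 + 0.69 + 0.69 = 1.699 m, so the parallel axis theorem gives I = 0 + (5.19)(1.699)² = 14.981 kg m^2.
Point mass: I_cm = 0; centre at d = 0.319 + 0.69 + 0.69 = 1.699 m, so the parallel axis theorem gives I = 0 + (5.24)(1.699)² = 15.126 kg m^2.
Total I = 0.27628 + 5.3544 + 14.981 + 15.126 = 35.738 kg m^2.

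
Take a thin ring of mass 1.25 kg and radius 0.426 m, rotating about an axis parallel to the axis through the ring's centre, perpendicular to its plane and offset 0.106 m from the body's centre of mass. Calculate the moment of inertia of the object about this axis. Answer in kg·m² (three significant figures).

I_cm = MR² = (1.25)(0.426)² = 0.22684 kg·m²; centre at d = 0.106 m, so I = I_cm + Md² gives I = 0.22684 + (1.25)(0.106)² = 0.24089 kg·m².

0.241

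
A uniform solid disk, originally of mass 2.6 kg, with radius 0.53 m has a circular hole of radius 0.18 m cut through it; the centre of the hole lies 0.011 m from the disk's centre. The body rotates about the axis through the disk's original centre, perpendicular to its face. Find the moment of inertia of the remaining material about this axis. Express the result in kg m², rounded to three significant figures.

Unpierced body about its centre: I₀ = (1/2)MR² = (1/2)(2.6)(0.53)² = 0.36517 kg m².
The removed disk has mass m = M·(r/R)² = (2.6)(0.18/0.53)² = 0.29989 kg (same uniform areal density).
Its moment of inertia about the rotation axis (parallel-axis theorem): I_hole = (1/2)mr² + md² = (1/2)(0.29989)(0.18)² + (0.29989)(0.011)² = 0.0048946 kg m².
Treating the hole as negative mass, I = I₀ − I_hole = 0.36517 − 0.0048946 = 0.36028 kg m².

0.360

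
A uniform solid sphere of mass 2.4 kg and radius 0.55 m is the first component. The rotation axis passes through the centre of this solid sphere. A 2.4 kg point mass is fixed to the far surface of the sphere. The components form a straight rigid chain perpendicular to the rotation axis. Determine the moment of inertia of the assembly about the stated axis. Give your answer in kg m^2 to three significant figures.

1.02

Solid sphere: I_cm = (2/5)MR² = (2/5)(2.4)(0.55)² = 0.2904 kg m^2; axis through the centre, so I = 0.2904 kg m^2.
Point mass: I_cm = 0; centre at d = 0.55 m, so I = I_cm + Md² gives I = 0 + (2.4)(0.55)² = 0.726 kg m^2.
Total I = 0.2904 + 0.726 = 1.0164 kg m^2.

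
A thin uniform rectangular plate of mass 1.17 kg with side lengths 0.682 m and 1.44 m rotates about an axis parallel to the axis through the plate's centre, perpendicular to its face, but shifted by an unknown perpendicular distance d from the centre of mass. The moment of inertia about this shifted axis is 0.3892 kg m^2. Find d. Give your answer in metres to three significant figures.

0.348

About the centre-of-mass axis, I_cm = (1/12)M(a²+b²) = (1/12)(1.17)[(0.682)² + (1.44)²] = 0.24753 kg m^2.
Parallel axis theorem: I = I_cm + Md², so Md² = 0.3892 − 0.24753 = 0.14167 kg m^2.
d = √(0.14167 / 1.17) = 0.34798 m.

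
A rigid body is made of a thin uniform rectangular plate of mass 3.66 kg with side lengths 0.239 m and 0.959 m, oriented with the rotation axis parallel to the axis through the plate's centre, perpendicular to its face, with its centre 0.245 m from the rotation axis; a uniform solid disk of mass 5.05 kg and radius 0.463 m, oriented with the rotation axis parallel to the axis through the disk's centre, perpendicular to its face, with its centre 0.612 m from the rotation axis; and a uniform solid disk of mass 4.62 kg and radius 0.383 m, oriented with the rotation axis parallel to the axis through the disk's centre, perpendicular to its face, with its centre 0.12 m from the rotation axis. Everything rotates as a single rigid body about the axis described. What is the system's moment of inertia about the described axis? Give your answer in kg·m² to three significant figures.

3.36

Rectangular plate: I_cm = (1/12)M(a²+b²) = (1/12)(3.66)[(0.239)² + (0.959)²] = 0.29792 kg·m²; centre at d = 0.245 m, so I = I_cm + Md² gives I = 0.29792 + (3.66)(0.245)² = 0.51762 kg·m².
Solid disk: I_cm = (1/2)MR² = (1/2)(5.05)(0.463)² = 0.54128 kg·m²; centre at d = 0.612 m, so I = I_cm + Md² gives I = 0.54128 + (5.05)(0.612)² = 2.4327 kg·m².
Solid disk: I_cm = (1/2)MR² = (1/2)(4.62)(0.383)² = 0.33885 kg·m²; centre at d = 0.12 m, so I = I_cm + Md² gives I = 0.33885 + (4.62)(0.12)² = 0.40538 kg·m².
Total I = 0.51762 + 2.4327 + 0.40538 = 3.3557 kg·m².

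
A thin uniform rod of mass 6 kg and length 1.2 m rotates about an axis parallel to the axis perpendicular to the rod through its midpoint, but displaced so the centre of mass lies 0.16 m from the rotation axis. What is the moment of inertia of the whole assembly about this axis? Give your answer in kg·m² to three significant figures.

I_cm = (1/12)ML² = (1/12)(6)(1.2)² = 0.72 kg·m²; centre at d = 0.16 m, so the parallel axis theorem gives I = 0.72 + (6)(0.16)² = 0.8736 kg·m².

0.874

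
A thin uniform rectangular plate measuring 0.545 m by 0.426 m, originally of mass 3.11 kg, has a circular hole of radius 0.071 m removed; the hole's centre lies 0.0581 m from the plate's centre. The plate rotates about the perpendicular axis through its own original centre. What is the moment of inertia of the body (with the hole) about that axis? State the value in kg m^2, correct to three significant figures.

Unpierced body about its centre: I₀ = (1/12)M(a²+b²) = (1/12)(3.11)[(0.545)² + (0.426)²] = 0.12401 kg m^2.
The removed disk has mass m = M·πr²/(ab) = (3.11)·π(0.071)²/(0.545·0.426) = 0.21214 kg (same uniform areal density).
Its moment of inertia about the rotation axis (parallel-axis theorem): I_hole = (1/2)mr² + md² = (1/2)(0.21214)(0.071)² + (0.21214)(0.0581)² = 0.0012508 kg m^2.
Treating the hole as negative mass, I = I₀ − I_hole = 0.12401 − 0.0012508 = 0.12276 kg m^2.

0.123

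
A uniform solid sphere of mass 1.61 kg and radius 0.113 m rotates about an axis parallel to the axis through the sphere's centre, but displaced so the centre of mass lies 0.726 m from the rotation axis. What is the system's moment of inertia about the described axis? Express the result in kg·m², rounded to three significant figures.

I_cm = (2/5)MR² = (2/5)(1.61)(0.113)² = 0.0082232 kg·m²; centre at d = 0.726 m, so I = I_cm + Md² gives I = 0.0082232 + (1.61)(0.726)² = 0.85682 kg·m².

0.857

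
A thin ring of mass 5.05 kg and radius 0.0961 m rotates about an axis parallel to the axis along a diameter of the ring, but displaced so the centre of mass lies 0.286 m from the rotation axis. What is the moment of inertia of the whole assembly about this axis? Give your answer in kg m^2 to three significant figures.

I_cm = (1/2)MR² = (1/2)(5.05)(0.0961)² = 0.023319 kg m^2; centre at d = 0.286 m, so I = I_cm + Md² gives I = 0.023319 + (5.05)(0.286)² = 0.43639 kg m^2.

0.436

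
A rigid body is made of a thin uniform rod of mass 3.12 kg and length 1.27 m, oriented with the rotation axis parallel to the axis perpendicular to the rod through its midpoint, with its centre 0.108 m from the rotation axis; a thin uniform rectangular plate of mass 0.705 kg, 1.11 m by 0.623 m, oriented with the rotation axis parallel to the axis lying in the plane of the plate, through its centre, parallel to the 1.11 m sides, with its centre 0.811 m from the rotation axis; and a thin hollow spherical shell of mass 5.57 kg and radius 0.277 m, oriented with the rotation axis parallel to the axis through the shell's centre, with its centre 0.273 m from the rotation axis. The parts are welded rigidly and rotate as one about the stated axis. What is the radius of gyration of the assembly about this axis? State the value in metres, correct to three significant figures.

0.418

Thin rod: I_cm = (1/12)ML² = (1/12)(3.12)(1.27)² = 0.41935 kg·m²; centre at d = 0.108 m, so I = I_cm + Md² gives I = 0.41935 + (3.12)(0.108)² = 0.45575 kg·m².
Rectangular plate: I_cm = (1/12)Mb² = (1/12)(0.705)(0.623)² = 0.022803 kg·m²; centre at d = 0.811 m, so I = I_cm + Md² gives I = 0.022803 + (0.705)(0.811)² = 0.4865 kg·m².
Spherical shell: I_cm = (2/3)MR² = (2/3)(5.57)(0.277)² = 0.28492 kg·m²; centre at d = 0.273 m, so I = I_cm + Md² gives I = 0.28492 + (5.57)(0.273)² = 0.70005 kg·m².
Total I = 1.6423 kg·m²; total mass M = 9.395 kg.
k = √(I/M) = √(1.6423/9.395) = 0.4181 m.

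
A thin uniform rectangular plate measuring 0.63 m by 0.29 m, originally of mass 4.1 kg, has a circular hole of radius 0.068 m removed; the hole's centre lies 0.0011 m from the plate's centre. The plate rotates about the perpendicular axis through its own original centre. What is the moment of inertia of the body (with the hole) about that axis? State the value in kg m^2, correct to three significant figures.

Unpierced body about its centre: I₀ = (1/12)M(a²+b²) = (1/12)(4.1)[(0.63)² + (0.29)²] = 0.16434 kg m^2.
The removed disk has mass m = M·πr²/(ab) = (4.1)·π(0.068)²/(0.63·0.29) = 0.326 kg (same uniform areal density).
Its moment of inertia about the rotation axis (parallel-axis theorem): I_hole = (1/2)mr² + md² = (1/2)(0.326)(0.068)² + (0.326)(0.0011)² = 0.0007541 kg m^2.
Treating the hole as negative mass, I = I₀ − I_hole = 0.16434 − 0.0007541 = 0.16359 kg m^2.

0.164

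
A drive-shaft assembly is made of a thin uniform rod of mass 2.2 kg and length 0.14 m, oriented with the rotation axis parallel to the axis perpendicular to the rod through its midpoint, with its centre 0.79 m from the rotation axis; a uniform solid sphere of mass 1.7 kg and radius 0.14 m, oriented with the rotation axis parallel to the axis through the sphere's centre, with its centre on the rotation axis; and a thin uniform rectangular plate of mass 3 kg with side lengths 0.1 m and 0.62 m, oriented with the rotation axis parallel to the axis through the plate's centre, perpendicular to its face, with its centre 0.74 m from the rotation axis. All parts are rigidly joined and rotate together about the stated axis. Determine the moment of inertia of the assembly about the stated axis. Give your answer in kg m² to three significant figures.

3.13

Thin rod: I_cm = (1/12)ML² = (1/12)(2.2)(0.14)² = 0.0035933 kg m²; centre at d = 0.79 m, so the parallel axis theorem gives I = 0.0035933 + (2.2)(0.79)² = 1.3766 kg m².
Solid sphere: I_cm = (2/5)MR² = (2/5)(1.7)(0.14)² = 0.013328 kg m²; axis through the centre, so I = 0.013328 kg m².
Rectangular plate: I_cm = (1/12)M(a²+b²) = (1/12)(3)[(0.1)² + (0.62)²] = 0.0986 kg m²; centre at d = 0.74 m, so the parallel axis theorem gives I = 0.0986 + (3)(0.74)² = 1.7414 kg m².
Total I = 1.3766 + 0.013328 + 1.7414 = 3.1313 kg m².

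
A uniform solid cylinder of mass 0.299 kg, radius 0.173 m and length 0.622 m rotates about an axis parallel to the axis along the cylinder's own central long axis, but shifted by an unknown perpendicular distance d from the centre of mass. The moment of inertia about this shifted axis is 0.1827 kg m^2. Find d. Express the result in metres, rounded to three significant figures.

About the centre-of-mass axis, I_cm = (1/2)MR² = (1/2)(0.299)(0.173)² = 0.0044744 kg m^2.
Parallel axis theorem: I = I_cm + Md², so Md² = 0.1827 − 0.0044744 = 0.17823 kg m^2.
d = √(0.17823 / 0.299) = 0.77206 m.

0.772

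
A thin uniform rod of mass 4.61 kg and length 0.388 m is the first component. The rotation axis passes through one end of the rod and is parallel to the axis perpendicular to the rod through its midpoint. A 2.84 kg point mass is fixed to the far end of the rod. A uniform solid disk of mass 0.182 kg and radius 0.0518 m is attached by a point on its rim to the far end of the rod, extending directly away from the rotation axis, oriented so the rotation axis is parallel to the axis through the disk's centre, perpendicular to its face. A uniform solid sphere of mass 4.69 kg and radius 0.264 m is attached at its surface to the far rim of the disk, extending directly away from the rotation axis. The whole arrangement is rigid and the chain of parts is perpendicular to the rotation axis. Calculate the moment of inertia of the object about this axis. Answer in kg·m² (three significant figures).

3.50

Thin rod: I_cm = (1/12)ML² = (1/12)(4.61)(0.388)² = 0.057834 kg·m²; centre at d = 0.194 m, so the parallel axis theorem gives I = 0.057834 + (4.61)(0.194)² = 0.23134 kg·m².
Point mass: I_cm = 0; centre at d = 0.194 + 0.194 = 0.388 m, so the parallel axis theorem gives I = 0 + (2.84)(0.388)² = 0.42754 kg·m².
Solid disk: I_cm = (1/2)MR² = (1/2)(0.182)(0.0518)² = 0.00024417 kg·m²; centre at d = 0.194 + 0.194 + 0.0518 = 0.4398 m, so the parallel axis theorem gives I = 0.00024417 + (0.182)(0.4398)² = 0.035447 kg·m².
Solid sphere: I_cm = (2/5)MR² = (2/5)(4.69)(0.264)² = 0.13075 kg·m²; centre at d = 0.194 + 0.194 + 0.0518 + 0.0518 + 0.264 = 0.7556 m, so the parallel axis theorem gives I = 0.13075 + (4.69)(0.7556)² = 2.8084 kg·m².
Total I = 0.23134 + 0.42754 + 0.035447 + 2.8084 = 3.5027 kg·m².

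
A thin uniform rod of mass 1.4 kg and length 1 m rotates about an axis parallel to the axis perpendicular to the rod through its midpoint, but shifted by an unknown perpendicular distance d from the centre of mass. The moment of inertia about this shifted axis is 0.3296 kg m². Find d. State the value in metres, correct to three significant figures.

About the centre-of-mass axis, I_cm = (1/12)ML² = (1/12)(1.4)(1)² = 0.11667 kg m².
Parallel axis theorem: I = I_cm + Md², so Md² = 0.3296 − 0.11667 = 0.21293 kg m².
d = √(0.21293 / 1.4) = 0.38999 m.

0.390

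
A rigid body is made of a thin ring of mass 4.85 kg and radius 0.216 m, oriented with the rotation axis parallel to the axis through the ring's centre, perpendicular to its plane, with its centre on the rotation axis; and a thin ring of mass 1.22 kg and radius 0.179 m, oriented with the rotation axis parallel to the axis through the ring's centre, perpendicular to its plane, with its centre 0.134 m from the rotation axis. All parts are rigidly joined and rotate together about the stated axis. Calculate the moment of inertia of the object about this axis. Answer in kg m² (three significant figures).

0.287

Thin ring: I_cm = MR² = (4.85)(0.216)² = 0.22628 kg m²; axis through the centre, so I = 0.22628 kg m².
Thin ring: I_cm = MR² = (1.22)(0.179)² = 0.03909 kg m²; centre at d = 0.134 m, so the parallel axis theorem gives I = 0.03909 + (1.22)(0.134)² = 0.060996 kg m².
Total I = 0.22628 + 0.060996 = 0.28728 kg m².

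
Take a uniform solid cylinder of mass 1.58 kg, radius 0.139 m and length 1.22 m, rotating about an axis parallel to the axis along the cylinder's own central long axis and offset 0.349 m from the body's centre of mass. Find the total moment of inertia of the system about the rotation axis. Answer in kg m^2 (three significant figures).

0.208

I_cm = (1/2)MR² = (1/2)(1.58)(0.139)² = 0.015264 kg m^2; centre at d = 0.349 m, so the parallel axis theorem gives I = 0.015264 + (1.58)(0.349)² = 0.20771 kg m^2.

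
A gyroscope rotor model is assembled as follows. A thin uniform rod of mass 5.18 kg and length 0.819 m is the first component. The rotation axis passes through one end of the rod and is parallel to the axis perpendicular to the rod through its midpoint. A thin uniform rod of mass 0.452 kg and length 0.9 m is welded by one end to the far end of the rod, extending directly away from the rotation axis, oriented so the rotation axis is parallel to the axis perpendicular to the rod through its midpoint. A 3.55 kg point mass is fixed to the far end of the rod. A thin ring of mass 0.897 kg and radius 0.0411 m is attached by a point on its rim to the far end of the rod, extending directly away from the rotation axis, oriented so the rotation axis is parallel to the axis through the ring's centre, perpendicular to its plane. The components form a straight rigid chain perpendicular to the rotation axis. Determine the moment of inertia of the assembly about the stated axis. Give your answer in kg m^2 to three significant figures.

Thin rod: I_cm = (1/12)ML² = (1/12)(5.18)(0.819)² = 0.28955 kg m^2; centre at d = 0.4095 m, so I = I_cm + Md² gives I = 0.28955 + (5.18)(0.4095)² = 1.1582 kg m^2.
Thin rod: I_cm = (1/12)ML² = (1/12)(0.452)(0.9)² = 0.03051 kg m^2; centre at d = 0.4095 + 0.4095 + 0.45 = 1.269 m, so I = I_cm + Md² gives I = 0.03051 + (0.452)(1.269)² = 0.75839 kg m^2.
Point mass: I_cm = 0; centre at d = 0.4095 + 0.4095 + 0.45 + 0.45 = 1.719 m, so I = I_cm + Md² gives I = 0 + (3.55)(1.719)² = 10.49 kg m^2.
Thin ring: I_cm = MR² = (0.897)(0.0411)² = 0.0015152 kg m^2; centre at d = 0.4095 + 0.4095 + 0.45 + 0.45 + 0.0411 = 1.7601 m, so I = I_cm + Md² gives I = 0.0015152 + (0.897)(1.7601)² = 2.7804 kg m^2.
Total I = 1.1582 + 0.75839 + 10.49 + 2.7804 = 15.187 kg m^2.

15.2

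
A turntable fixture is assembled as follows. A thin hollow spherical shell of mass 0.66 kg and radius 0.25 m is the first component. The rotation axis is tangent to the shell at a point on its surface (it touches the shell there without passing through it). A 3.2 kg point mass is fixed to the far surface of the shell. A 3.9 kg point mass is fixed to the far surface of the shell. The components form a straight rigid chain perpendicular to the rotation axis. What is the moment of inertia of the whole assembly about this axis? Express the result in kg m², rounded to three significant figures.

1.84

Spherical shell: I_cm = (2/3)MR² = (2/3)(0.66)(0.25)² = 0.0275 kg m²; centre at d = 0.25 m, so the parallel axis theorem gives I = 0.0275 + (0.66)(0.25)² = 0.06875 kg m².
Point mass: I_cm = 0; centre at d = 0.25 + 0.25 = 0.5 m, so the parallel axis theorem gives I = 0 + (3.2)(0.5)² = 0.8 kg m².
Point mass: I_cm = 0; centre at d = 0.25 + 0.25 = 0.5 m, so the parallel axis theorem gives I = 0 + (3.9)(0.5)² = 0.975 kg m².
Total I = 0.06875 + 0.8 + 0.975 = 1.8438 kg m².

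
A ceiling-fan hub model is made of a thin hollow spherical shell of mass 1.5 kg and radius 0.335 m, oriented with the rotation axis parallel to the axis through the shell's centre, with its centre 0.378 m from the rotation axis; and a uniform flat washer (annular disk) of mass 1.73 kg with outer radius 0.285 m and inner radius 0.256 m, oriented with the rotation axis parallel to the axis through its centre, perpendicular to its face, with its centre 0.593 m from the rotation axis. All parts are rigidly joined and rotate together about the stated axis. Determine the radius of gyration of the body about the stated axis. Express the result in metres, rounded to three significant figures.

0.573

Spherical shell: I_cm = (2/3)MR² = (2/3)(1.5)(0.335)² = 0.11223 kg·m²; centre at d = 0.378 m, so the parallel axis theorem gives I = 0.11223 + (1.5)(0.378)² = 0.32655 kg·m².
Annular disk: I_cm = (1/2)M(R²+r²) = (1/2)(1.73)[(0.285)² + (0.256)²] = 0.12695 kg·m²; centre at d = 0.593 m, so the parallel axis theorem gives I = 0.12695 + (1.73)(0.593)² = 0.7353 kg·m².
Total I = 1.0619 kg·m²; total mass M = 3.23 kg.
k = √(I/M) = √(1.0619/3.23) = 0.57336 m.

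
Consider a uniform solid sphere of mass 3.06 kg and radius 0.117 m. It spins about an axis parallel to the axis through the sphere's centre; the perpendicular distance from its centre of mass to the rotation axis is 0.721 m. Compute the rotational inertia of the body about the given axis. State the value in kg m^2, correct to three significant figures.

I_cm = (2/5)MR² = (2/5)(3.06)(0.117)² = 0.016755 kg m^2; centre at d = 0.721 m, so the parallel axis theorem gives I = 0.016755 + (3.06)(0.721)² = 1.6075 kg m^2.

1.61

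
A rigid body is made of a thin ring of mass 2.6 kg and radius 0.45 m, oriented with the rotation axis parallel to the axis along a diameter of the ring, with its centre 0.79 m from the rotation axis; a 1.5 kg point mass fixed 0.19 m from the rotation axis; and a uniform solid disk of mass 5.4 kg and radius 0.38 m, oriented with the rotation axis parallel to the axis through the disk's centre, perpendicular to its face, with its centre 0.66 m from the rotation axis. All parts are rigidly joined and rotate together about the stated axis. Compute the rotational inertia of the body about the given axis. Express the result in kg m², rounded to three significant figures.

Thin ring: I_cm = (1/2)MR² = (1/2)(2.6)(0.45)² = 0.26325 kg m²; centre at d = 0.79 m, so I = I_cm + Md² gives I = 0.26325 + (2.6)(0.79)² = 1.8859 kg m².
Point mass: I_cm = 0; centre at d = 0.19 m, so I = I_cm + Md² gives I = 0 + (1.5)(0.19)² = 0.05415 kg m².
Solid disk: I_cm = (1/2)MR² = (1/2)(5.4)(0.38)² = 0.38988 kg m²; centre at d = 0.66 m, so I = I_cm + Md² gives I = 0.38988 + (5.4)(0.66)² = 2.7421 kg m².
Total I = 1.8859 + 0.05415 + 2.7421 = 4.6822 kg m².

4.68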